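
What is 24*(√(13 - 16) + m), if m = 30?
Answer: 720 + 24*I*√3 ≈ 720.0 + 41.569*I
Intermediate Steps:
24*(√(13 - 16) + m) = 24*(√(13 - 16) + 30) = 24*(√(-3) + 30) = 24*(I*√3 + 30) = 24*(30 + I*√3) = 720 + 24*I*√3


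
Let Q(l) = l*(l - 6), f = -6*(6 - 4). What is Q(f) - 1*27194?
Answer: -26978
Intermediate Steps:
f = -12 (f = -6*2 = -12)
Q(l) = l*(-6 + l)
Q(f) - 1*27194 = -12*(-6 - 12) - 1*27194 = -12*(-18) - 27194 = 216 - 27194 = -26978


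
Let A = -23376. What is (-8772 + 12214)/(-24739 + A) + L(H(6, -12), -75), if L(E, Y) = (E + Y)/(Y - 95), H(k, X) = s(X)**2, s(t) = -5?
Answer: 182061/817955 ≈ 0.22258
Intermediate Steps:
H(k, X) = 25 (H(k, X) = (-5)**2 = 25)
L(E, Y) = (E + Y)/(-95 + Y)
(-8772 + 12214)/(-24739 + A) + L(H(6, -12), -75) = (-8772 + 12214)/(-24739 - 23376) + (25 - 75)/(-95 - 75) = 3442/(-48115) - 50/(-170) = 3442*(-1/48115) - 1/170*(-50) = -3442/48115 + 5/17 = 182061/817955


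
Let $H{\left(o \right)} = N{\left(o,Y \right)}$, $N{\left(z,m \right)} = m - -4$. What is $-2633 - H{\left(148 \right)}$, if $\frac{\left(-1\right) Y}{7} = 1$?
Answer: $-2630$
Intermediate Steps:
$Y = -7$ ($Y = \left(-7\right) 1 = -7$)
$N{\left(z,m \right)} = 4 + m$ ($N{\left(z,m \right)} = m + 4 = 4 + m$)
$H{\left(o \right)} = -3$ ($H{\left(o \right)} = 4 - 7 = -3$)
$-2633 - H{\left(148 \right)} = -2633 - -3 = -2633 + 3 = -2630$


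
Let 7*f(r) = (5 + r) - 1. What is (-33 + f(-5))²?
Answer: 53824/49 ≈ 1098.4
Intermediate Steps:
f(r) = 4/7 + r/7 (f(r) = ((5 + r) - 1)/7 = (4 + r)/7 = 4/7 + r/7)
(-33 + f(-5))² = (-33 + (4/7 + (⅐)*(-5)))² = (-33 + (4/7 - 5/7))² = (-33 - ⅐)² = (-232/7)² = 53824/49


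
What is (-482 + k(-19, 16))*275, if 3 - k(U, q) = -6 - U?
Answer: -135300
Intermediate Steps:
k(U, q) = 9 + U (k(U, q) = 3 - (-6 - U) = 3 + (6 + U) = 9 + U)
(-482 + k(-19, 16))*275 = (-482 + (9 - 19))*275 = (-482 - 10)*275 = -492*275 = -135300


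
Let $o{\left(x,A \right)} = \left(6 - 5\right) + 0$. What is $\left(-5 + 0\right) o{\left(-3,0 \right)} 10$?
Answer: $-50$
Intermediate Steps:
$o{\left(x,A \right)} = 1$ ($o{\left(x,A \right)} = 1 + 0 = 1$)
$\left(-5 + 0\right) o{\left(-3,0 \right)} 10 = \left(-5 + 0\right) 1 \cdot 10 = \left(-5\right) 1 \cdot 10 = \left(-5\right) 10 = -50$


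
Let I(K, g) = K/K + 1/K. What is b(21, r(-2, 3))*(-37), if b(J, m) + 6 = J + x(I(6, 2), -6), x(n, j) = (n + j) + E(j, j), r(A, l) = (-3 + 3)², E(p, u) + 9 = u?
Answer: 1073/6 ≈ 178.83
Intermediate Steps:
E(p, u) = -9 + u
r(A, l) = 0 (r(A, l) = 0² = 0)
I(K, g) = 1 + 1/K
x(n, j) = -9 + n + 2*j (x(n, j) = (n + j) + (-9 + j) = (j + n) + (-9 + j) = -9 + n + 2*j)
b(J, m) = -155/6 + J (b(J, m) = -6 + (J + (-9 + (1 + 6)/6 + 2*(-6))) = -6 + (J + (-9 + (⅙)*7 - 12)) = -6 + (J + (-9 + 7/6 - 12)) = -6 + (J - 119/6) = -6 + (-119/6 + J) = -155/6 + J)
b(21, r(-2, 3))*(-37) = (-155/6 + 21)*(-37) = -29/6*(-37) = 1073/6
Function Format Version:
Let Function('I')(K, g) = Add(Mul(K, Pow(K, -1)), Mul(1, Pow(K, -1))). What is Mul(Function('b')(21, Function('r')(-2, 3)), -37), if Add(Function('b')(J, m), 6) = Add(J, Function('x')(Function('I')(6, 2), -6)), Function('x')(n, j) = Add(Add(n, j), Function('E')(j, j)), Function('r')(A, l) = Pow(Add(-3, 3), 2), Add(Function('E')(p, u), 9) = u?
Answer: Rational(1073, 6) ≈ 178.83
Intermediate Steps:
Function('E')(p, u) = Add(-9, u)
Function('r')(A, l) = 0 (Function('r')(A, l) = Pow(0, 2) = 0)
Function('I')(K, g) = Add(1, Pow(K, -1))
Function('x')(n, j) = Add(-9, n, Mul(2, j)) (Function('x')(n, j) = Add(Add(n, j), Add(-9, j)) = Add(Add(j, n), Add(-9, j)) = Add(-9, n, Mul(2, j)))
Function('b')(J, m) = Add(Rational(-155, 6), J) (Function('b')(J, m) = Add(-6, Add(J, Add(-9, Mul(Pow(6, -1), Add(1, 6)), Mul(2, -6)))) = Add(-6, Add(J, Add(-9, Mul(Rational(1, 6), 7), -12))) = Add(-6, Add(J, Add(-9, Rational(7, 6), -12))) = Add(-6, Add(J, Rational(-119, 6))) = Add(-6, Add(Rational(-119, 6), J)) = Add(Rational(-155, 6), J))
Mul(Function('b')(21, Function('r')(-2, 3)), -37) = Mul(Add(Rational(-155, 6), 21), -37) = Mul(Rational(-29, 6), -37) = Rational(1073, 6)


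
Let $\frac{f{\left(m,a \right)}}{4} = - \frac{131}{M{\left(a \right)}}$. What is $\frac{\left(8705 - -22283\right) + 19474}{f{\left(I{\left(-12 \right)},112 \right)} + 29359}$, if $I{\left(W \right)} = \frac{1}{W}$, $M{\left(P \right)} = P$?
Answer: $\frac{1412936}{821921} \approx 1.7191$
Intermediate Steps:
$f{\left(m,a \right)} = - \frac{524}{a}$ ($f{\left(m,a \right)} = 4 \left(- \frac{131}{a}\right) = - \frac{524}{a}$)
$\frac{\left(8705 - -22283\right) + 19474}{f{\left(I{\left(-12 \right)},112 \right)} + 29359} = \frac{\left(8705 - -22283\right) + 19474}{- \frac{524}{112} + 29359} = \frac{\left(8705 + 22283\right) + 19474}{\left(-524\right) \frac{1}{112} + 29359} = \frac{30988 + 19474}{- \frac{131}{28} + 29359} = \frac{50462}{\frac{821921}{28}} = 50462 \cdot \frac{28}{821921} = \frac{1412936}{821921}$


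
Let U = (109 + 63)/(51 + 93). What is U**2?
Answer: 1849/1296 ≈ 1.4267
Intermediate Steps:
U = 43/36 (U = 172/144 = 172*(1/144) = 43/36 ≈ 1.1944)
U**2 = (43/36)**2 = 1849/1296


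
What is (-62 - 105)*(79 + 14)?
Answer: -15531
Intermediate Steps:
(-62 - 105)*(79 + 14) = -167*93 = -15531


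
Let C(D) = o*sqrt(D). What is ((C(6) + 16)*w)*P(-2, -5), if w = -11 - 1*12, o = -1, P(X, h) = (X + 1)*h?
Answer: -1840 + 115*sqrt(6) ≈ -1558.3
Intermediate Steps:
P(X, h) = h*(1 + X) (P(X, h) = (1 + X)*h = h*(1 + X))
w = -23 (w = -11 - 12 = -23)
C(D) = -sqrt(D)
((C(6) + 16)*w)*P(-2, -5) = ((-sqrt(6) + 16)*(-23))*(-5*(1 - 2)) = ((16 - sqrt(6))*(-23))*(-5*(-1)) = (-368 + 23*sqrt(6))*5 = -1840 + 115*sqrt(6)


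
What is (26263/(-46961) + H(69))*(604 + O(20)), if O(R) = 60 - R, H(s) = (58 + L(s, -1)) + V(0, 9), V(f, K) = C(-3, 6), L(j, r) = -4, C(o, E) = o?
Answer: 1525473712/46961 ≈ 32484.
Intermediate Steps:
V(f, K) = -3
H(s) = 51 (H(s) = (58 - 4) - 3 = 54 - 3 = 51)
(26263/(-46961) + H(69))*(604 + O(20)) = (26263/(-46961) + 51)*(604 + (60 - 1*20)) = (26263*(-1/46961) + 51)*(604 + (60 - 20)) = (-26263/46961 + 51)*(604 + 40) = (2368748/46961)*644 = 1525473712/46961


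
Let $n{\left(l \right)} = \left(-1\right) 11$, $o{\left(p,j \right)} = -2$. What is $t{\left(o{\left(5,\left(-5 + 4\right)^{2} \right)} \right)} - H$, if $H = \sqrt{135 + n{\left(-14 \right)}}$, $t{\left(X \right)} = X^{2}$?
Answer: $4 - 2 \sqrt{31} \approx -7.1355$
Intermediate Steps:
$n{\left(l \right)} = -11$
$H = 2 \sqrt{31}$ ($H = \sqrt{135 - 11} = \sqrt{124} = 2 \sqrt{31} \approx 11.136$)
$t{\left(o{\left(5,\left(-5 + 4\right)^{2} \right)} \right)} - H = \left(-2\right)^{2} - 2 \sqrt{31} = 4 - 2 \sqrt{31}$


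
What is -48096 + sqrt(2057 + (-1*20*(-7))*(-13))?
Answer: -48096 + sqrt(237) ≈ -48081.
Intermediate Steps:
-48096 + sqrt(2057 + (-1*20*(-7))*(-13)) = -48096 + sqrt(2057 - 20*(-7)*(-13)) = -48096 + sqrt(2057 + 140*(-13)) = -48096 + sqrt(2057 - 1820) = -48096 + sqrt(237)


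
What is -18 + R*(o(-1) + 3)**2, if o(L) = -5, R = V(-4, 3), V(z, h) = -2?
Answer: -26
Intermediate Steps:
R = -2
-18 + R*(o(-1) + 3)**2 = -18 - 2*(-5 + 3)**2 = -18 - 2*(-2)**2 = -18 - 2*4 = -18 - 8 = -26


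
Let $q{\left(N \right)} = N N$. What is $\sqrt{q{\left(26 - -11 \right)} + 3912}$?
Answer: $\sqrt{5281} \approx 72.671$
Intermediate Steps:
$q{\left(N \right)} = N^{2}$
$\sqrt{q{\left(26 - -11 \right)} + 3912} = \sqrt{\left(26 - -11\right)^{2} + 3912} = \sqrt{\left(26 + 11\right)^{2} + 3912} = \sqrt{37^{2} + 3912} = \sqrt{1369 + 3912} = \sqrt{5281}$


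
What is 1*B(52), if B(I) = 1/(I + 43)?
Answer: 1/95 ≈ 0.010526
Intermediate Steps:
B(I) = 1/(43 + I)
1*B(52) = 1/(43 + 52) = 1/95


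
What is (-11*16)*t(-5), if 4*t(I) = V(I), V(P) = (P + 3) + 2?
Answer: 0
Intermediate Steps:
V(P) = 5 + P (V(P) = (3 + P) + 2 = 5 + P)
t(I) = 5/4 + I/4 (t(I) = (5 + I)/4 = 5/4 + I/4)
(-11*16)*t(-5) = (-11*16)*(5/4 + (¼)*(-5)) = -176*(5/4 - 5/4) = -176*0 = 0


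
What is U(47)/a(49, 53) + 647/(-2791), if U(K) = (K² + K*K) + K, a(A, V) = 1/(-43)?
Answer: -535858692/2791 ≈ -1.9200e+5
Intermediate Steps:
a(A, V) = -1/43
U(K) = K + 2*K² (U(K) = (K² + K²) + K = 2*K² + K = K + 2*K²)
U(47)/a(49, 53) + 647/(-2791) = (47*(1 + 2*47))/(-1/43) + 647/(-2791) = (47*(1 + 94))*(-43) + 647*(-1/2791) = (47*95)*(-43) - 647/2791 = 4465*(-43) - 647/2791 = -191995 - 647/2791 = -535858692/2791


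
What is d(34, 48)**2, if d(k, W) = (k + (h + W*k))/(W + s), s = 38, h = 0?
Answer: 693889/1849 ≈ 375.28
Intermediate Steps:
d(k, W) = (k + W*k)/(38 + W) (d(k, W) = (k + (0 + W*k))/(W + 38) = (k + W*k)/(38 + W))
d(34, 48)**2 = (34*(1 + 48)/(38 + 48))**2 = (34*49/86)**2 = (34*(1/86)*49)**2 = (833/43)**2 = 693889/1849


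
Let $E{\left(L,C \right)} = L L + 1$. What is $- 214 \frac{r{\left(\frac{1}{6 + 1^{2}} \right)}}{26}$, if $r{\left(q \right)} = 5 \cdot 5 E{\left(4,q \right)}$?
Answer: $- \frac{45475}{13} \approx -3498.1$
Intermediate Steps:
$E{\left(L,C \right)} = 1 + L^{2}$ ($E{\left(L,C \right)} = L^{2} + 1 = 1 + L^{2}$)
$r{\left(q \right)} = 425$ ($r{\left(q \right)} = 5 \cdot 5 \left(1 + 4^{2}\right) = 25 \left(1 + 16\right) = 25 \cdot 17 = 425$)
$- 214 \frac{r{\left(\frac{1}{6 + 1^{2}} \right)}}{26} = - 214 \cdot \frac{425}{26} = - 214 \cdot 425 \cdot \frac{1}{26} = \left(-214\right) \frac{425}{26} = - \frac{45475}{13}$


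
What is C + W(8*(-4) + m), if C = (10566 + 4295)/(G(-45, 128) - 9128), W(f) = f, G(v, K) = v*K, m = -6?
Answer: -580605/14888 ≈ -38.998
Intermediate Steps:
G(v, K) = K*v
C = -14861/14888 (C = (10566 + 4295)/(128*(-45) - 9128) = 14861/(-5760 - 9128) = 14861/(-14888) = 14861*(-1/14888) = -14861/14888 ≈ -0.99819)
C + W(8*(-4) + m) = -14861/14888 + (8*(-4) - 6) = -14861/14888 + (-32 - 6) = -14861/14888 - 38 = -580605/14888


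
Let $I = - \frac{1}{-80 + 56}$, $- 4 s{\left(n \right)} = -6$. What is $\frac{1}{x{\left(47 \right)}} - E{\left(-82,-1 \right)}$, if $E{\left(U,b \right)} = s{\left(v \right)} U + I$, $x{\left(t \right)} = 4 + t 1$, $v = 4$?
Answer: $\frac{16725}{136} \approx 122.98$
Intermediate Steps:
$s{\left(n \right)} = \frac{3}{2}$ ($s{\left(n \right)} = \left(- \frac{1}{4}\right) \left(-6\right) = \frac{3}{2}$)
$I = \frac{1}{24}$ ($I = - \frac{1}{-24} = \left(-1\right) \left(- \frac{1}{24}\right) = \frac{1}{24} \approx 0.041667$)
$x{\left(t \right)} = 4 + t$
$E{\left(U,b \right)} = \frac{1}{24} + \frac{3 U}{2}$ ($E{\left(U,b \right)} = \frac{3 U}{2} + \frac{1}{24} = \frac{1}{24} + \frac{3 U}{2}$)
$\frac{1}{x{\left(47 \right)}} - E{\left(-82,-1 \right)} = \frac{1}{4 + 47} - \left(\frac{1}{24} + \frac{3}{2} \left(-82\right)\right) = \frac{1}{51} - \left(\frac{1}{24} - 123\right) = \frac{1}{51} - - \frac{2951}{24} = \frac{1}{51} + \frac{2951}{24} = \frac{16725}{136}$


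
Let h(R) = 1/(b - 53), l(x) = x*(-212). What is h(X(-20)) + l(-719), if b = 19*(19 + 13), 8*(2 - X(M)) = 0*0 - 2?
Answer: 84597541/555 ≈ 1.5243e+5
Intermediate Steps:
X(M) = 9/4 (X(M) = 2 - (0*0 - 2)/8 = 2 - (0 - 2)/8 = 2 - 1/8*(-2) = 2 + 1/4 = 9/4)
l(x) = -212*x
b = 608 (b = 19*32 = 608)
h(R) = 1/555 (h(R) = 1/(608 - 53) = 1/555)
h(X(-20)) + l(-719) = 1/555 - 212*(-719) = 1/555 + 152428 = 84597541/555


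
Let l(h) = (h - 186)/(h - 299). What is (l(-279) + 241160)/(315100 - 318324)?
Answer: -139390945/1863472 ≈ -74.802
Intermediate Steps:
l(h) = (-186 + h)/(-299 + h)
(l(-279) + 241160)/(315100 - 318324) = ((-186 - 279)/(-299 - 279) + 241160)/(315100 - 318324) = (-465/(-578) + 241160)/(-3224) = (-1/578*(-465) + 241160)*(-1/3224) = (465/578 + 241160)*(-1/3224) = (139390945/578)*(-1/3224) = -139390945/1863472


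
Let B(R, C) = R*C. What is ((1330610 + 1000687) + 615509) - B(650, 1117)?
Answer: 2220756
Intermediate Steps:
B(R, C) = C*R
((1330610 + 1000687) + 615509) - B(650, 1117) = ((1330610 + 1000687) + 615509) - 1117*650 = (2331297 + 615509) - 1*726050 = 2946806 - 726050 = 2220756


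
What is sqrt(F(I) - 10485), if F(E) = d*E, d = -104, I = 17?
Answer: I*sqrt(12253) ≈ 110.69*I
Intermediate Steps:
F(E) = -104*E
sqrt(F(I) - 10485) = sqrt(-104*17 - 10485) = sqrt(-1768 - 10485) = sqrt(-12253) = I*sqrt(12253)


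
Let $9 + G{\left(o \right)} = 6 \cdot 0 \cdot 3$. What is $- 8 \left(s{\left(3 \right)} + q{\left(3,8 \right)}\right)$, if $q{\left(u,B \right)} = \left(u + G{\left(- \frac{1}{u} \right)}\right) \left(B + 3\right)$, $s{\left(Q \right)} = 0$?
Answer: $528$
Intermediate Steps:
$G{\left(o \right)} = -9$ ($G{\left(o \right)} = -9 + 6 \cdot 0 \cdot 3 = -9 + 6 \cdot 0 = -9 + 0 = -9$)
$q{\left(u,B \right)} = \left(-9 + u\right) \left(3 + B\right)$ ($q{\left(u,B \right)} = \left(u - 9\right) \left(B + 3\right) = \left(-9 + u\right) \left(3 + B\right)$)
$- 8 \left(s{\left(3 \right)} + q{\left(3,8 \right)}\right) = - 8 \left(0 + \left(-27 - 72 + 3 \cdot 3 + 8 \cdot 3\right)\right) = - 8 \left(0 + \left(-27 - 72 + 9 + 24\right)\right) = - 8 \left(0 - 66\right) = \left(-8\right) \left(-66\right) = 528$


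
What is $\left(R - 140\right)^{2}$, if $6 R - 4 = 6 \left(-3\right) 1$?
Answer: $\frac{182329}{9} \approx 20259.0$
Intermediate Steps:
$R = - \frac{7}{3}$ ($R = \frac{2}{3} + \frac{6 \left(-3\right) 1}{6} = \frac{2}{3} + \frac{\left(-18\right) 1}{6} = \frac{2}{3} + \frac{1}{6} \left(-18\right) = \frac{2}{3} - 3 = - \frac{7}{3} \approx -2.3333$)
$\left(R - 140\right)^{2} = \left(- \frac{7}{3} - 140\right)^{2} = \left(- \frac{427}{3}\right)^{2} = \frac{182329}{9}$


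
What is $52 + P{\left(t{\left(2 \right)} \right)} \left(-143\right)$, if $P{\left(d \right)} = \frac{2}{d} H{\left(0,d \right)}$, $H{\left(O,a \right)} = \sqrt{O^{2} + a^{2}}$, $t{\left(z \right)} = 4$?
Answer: $-234$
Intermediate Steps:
$P{\left(d \right)} = \frac{2 \sqrt{d^{2}}}{d}$ ($P{\left(d \right)} = \frac{2}{d} \sqrt{0^{2} + d^{2}} = \frac{2}{d} \sqrt{0 + d^{2}} = \frac{2}{d} \sqrt{d^{2}} = \frac{2 \sqrt{d^{2}}}{d}$)
$52 + P{\left(t{\left(2 \right)} \right)} \left(-143\right) = 52 + \frac{2 \sqrt{4^{2}}}{4} \left(-143\right) = 52 + 2 \cdot \frac{1}{4} \sqrt{16} \left(-143\right) = 52 + 2 \cdot \frac{1}{4} \cdot 4 \left(-143\right) = 52 + 2 \left(-143\right) = 52 - 286 = -234$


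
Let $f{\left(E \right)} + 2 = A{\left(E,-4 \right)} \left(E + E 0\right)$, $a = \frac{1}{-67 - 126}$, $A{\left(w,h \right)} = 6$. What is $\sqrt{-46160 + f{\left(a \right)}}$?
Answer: $\frac{2 i \sqrt{429872374}}{193} \approx 214.85 i$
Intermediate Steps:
$a = - \frac{1}{193}$ ($a = \frac{1}{-193} = - \frac{1}{193} \approx -0.0051813$)
$f{\left(E \right)} = -2 + 6 E$ ($f{\left(E \right)} = -2 + 6 \left(E + E 0\right) = -2 + 6 \left(E + 0\right) = -2 + 6 E$)
$\sqrt{-46160 + f{\left(a \right)}} = \sqrt{-46160 + \left(-2 + 6 \left(- \frac{1}{193}\right)\right)} = \sqrt{-46160 - \frac{392}{193}} = \sqrt{- \frac{8909272}{193}} = \frac{2 i \sqrt{429872374}}{193}$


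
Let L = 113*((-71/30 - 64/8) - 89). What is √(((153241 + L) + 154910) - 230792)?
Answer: √59517510/30 ≈ 257.16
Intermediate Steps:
L = -336853/30 (L = 113*((-71*1/30 - 64*⅛) - 89) = 113*((-71/30 - 8) - 89) = 113*(-311/30 - 89) = 113*(-2981/30) = -336853/30 ≈ -11228.)
√(((153241 + L) + 154910) - 230792) = √(((153241 - 336853/30) + 154910) - 230792) = √((4260377/30 + 154910) - 230792) = √(8907677/30 - 230792) = √(1983917/30) = √59517510/30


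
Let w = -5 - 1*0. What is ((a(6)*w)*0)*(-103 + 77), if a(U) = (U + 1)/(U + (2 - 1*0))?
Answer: 0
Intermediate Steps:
a(U) = (1 + U)/(2 + U) (a(U) = (1 + U)/(U + (2 + 0)) = (1 + U)/(U + 2) = (1 + U)/(2 + U))
w = -5 (w = -5 + 0 = -5)
((a(6)*w)*0)*(-103 + 77) = ((((1 + 6)/(2 + 6))*(-5))*0)*(-103 + 77) = (((7/8)*(-5))*0)*(-26) = -35/8*0*(-26) = 0*(-26) = 0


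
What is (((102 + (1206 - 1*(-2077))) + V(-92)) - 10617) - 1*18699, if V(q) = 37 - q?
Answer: -25802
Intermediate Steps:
(((102 + (1206 - 1*(-2077))) + V(-92)) - 10617) - 1*18699 = (((102 + (1206 - 1*(-2077))) + (37 - 1*(-92))) - 10617) - 1*18699 = (((102 + (1206 + 2077)) + (37 + 92)) - 10617) - 18699 = (((102 + 3283) + 129) - 10617) - 18699 = ((3385 + 129) - 10617) - 18699 = (3514 - 10617) - 18699 = -7103 - 18699 = -25802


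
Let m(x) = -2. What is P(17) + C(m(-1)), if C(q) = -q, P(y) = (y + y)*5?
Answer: 172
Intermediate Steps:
P(y) = 10*y (P(y) = (2*y)*5 = 10*y)
P(17) + C(m(-1)) = 10*17 - 1*(-2) = 170 + 2 = 172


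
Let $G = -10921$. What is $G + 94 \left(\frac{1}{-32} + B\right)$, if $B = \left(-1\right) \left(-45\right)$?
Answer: $- \frac{107103}{16} \approx -6693.9$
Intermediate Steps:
$B = 45$
$G + 94 \left(\frac{1}{-32} + B\right) = -10921 + 94 \left(\frac{1}{-32} + 45\right) = -10921 + 94 \left(- \frac{1}{32} + 45\right) = -10921 + 94 \cdot \frac{1439}{32} = -10921 + \frac{67633}{16} = - \frac{107103}{16}$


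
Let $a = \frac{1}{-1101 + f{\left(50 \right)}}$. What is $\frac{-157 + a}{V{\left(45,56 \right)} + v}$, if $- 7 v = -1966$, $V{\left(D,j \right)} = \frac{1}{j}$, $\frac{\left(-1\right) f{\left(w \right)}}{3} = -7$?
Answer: $- \frac{24223}{43335} \approx -0.55897$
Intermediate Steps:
$f{\left(w \right)} = 21$ ($f{\left(w \right)} = \left(-3\right) \left(-7\right) = 21$)
$v = \frac{1966}{7}$ ($v = \left(- \frac{1}{7}\right) \left(-1966\right) = \frac{1966}{7} \approx 280.86$)
$a = - \frac{1}{1080}$ ($a = \frac{1}{-1101 + 21} = \frac{1}{-1080} = - \frac{1}{1080} \approx -0.00092593$)
$\frac{-157 + a}{V{\left(45,56 \right)} + v} = \frac{-157 - \frac{1}{1080}}{\frac{1}{56} + \frac{1966}{7}} = - \frac{169561}{1080 \left(\frac{1}{56} + \frac{1966}{7}\right)} = - \frac{169561}{1080 \cdot \frac{2247}{8}} = \left(- \frac{169561}{1080}\right) \frac{8}{2247} = - \frac{24223}{43335}$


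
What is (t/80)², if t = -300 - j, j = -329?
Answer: 841/6400 ≈ 0.13141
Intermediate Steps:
t = 29 (t = -300 - 1*(-329) = -300 + 329 = 29)
(t/80)² = (29/80)² = 841/6400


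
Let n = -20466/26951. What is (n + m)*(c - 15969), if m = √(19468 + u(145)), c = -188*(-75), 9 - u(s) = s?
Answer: 38250954/26951 - 11214*√537 ≈ -2.5845e+5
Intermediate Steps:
u(s) = 9 - s
c = 14100
n = -20466/26951 (n = -20466*1/26951 = -20466/26951 ≈ -0.75938)
m = 6*√537 (m = √(19468 + (9 - 1*145)) = √(19468 + (9 - 145)) = √(19468 - 136) = √19332 = 6*√537 ≈ 139.04)
(n + m)*(c - 15969) = (-20466/26951 + 6*√537)*(14100 - 15969) = (-20466/26951 + 6*√537)*(-1869) = 38250954/26951 - 11214*√537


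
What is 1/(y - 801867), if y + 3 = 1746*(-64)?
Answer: -1/913614 ≈ -1.0946e-6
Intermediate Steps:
y = -111747 (y = -3 + 1746*(-64) = -3 - 111744 = -111747)
1/(y - 801867) = 1/(-111747 - 801867) = 1/(-913614) = -1/913614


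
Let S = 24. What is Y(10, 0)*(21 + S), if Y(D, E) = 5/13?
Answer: 225/13 ≈ 17.308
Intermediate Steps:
Y(D, E) = 5/13 (Y(D, E) = 5*(1/13) = 5/13)
Y(10, 0)*(21 + S) = 5*(21 + 24)/13 = (5/13)*45 = 225/13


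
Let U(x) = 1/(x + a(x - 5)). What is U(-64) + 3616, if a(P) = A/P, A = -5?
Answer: 15950107/4411 ≈ 3616.0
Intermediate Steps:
a(P) = -5/P
U(x) = 1/(x - 5/(-5 + x)) (U(x) = 1/(x - 5/(x - 5)) = 1/(x - 5/(-5 + x)))
U(-64) + 3616 = (-5 - 64)/(-5 - 64*(-5 - 64)) + 3616 = -69/(-5 - 64*(-69)) + 3616 = -69/(-5 + 4416) + 3616 = -69/4411 + 3616 = 15950107/4411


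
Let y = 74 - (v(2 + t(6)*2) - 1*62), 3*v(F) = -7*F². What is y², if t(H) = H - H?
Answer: 190096/9 ≈ 21122.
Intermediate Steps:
t(H) = 0
v(F) = -7*F²/3 (v(F) = (-7*F²)/3 = -7*F²/3)
y = 436/3 (y = 74 - (-7*(2 + 0*2)²/3 - 1*62) = 74 - (-7*(2 + 0)²/3 - 62) = 74 - (-7/3*2² - 62) = 74 - (-7/3*4 - 62) = 74 - (-28/3 - 62) = 74 - 1*(-214/3) = 74 + 214/3 = 436/3 ≈ 145.33)
y² = (436/3)² = 190096/9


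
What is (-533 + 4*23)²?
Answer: 194481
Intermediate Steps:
(-533 + 4*23)² = (-533 + 92)² = (-441)² = 194481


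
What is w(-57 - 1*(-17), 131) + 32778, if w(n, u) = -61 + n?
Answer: 32677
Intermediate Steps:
w(-57 - 1*(-17), 131) + 32778 = (-61 + (-57 - 1*(-17))) + 32778 = (-61 + (-57 + 17)) + 32778 = (-61 - 40) + 32778 = -101 + 32778 = 32677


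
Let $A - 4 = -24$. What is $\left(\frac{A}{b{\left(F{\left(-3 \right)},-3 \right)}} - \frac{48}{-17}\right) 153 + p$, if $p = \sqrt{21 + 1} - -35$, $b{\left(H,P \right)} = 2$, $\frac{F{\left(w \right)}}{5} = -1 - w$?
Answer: $-1063 + \sqrt{22} \approx -1058.3$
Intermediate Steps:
$F{\left(w \right)} = -5 - 5 w$ ($F{\left(w \right)} = 5 \left(-1 - w\right) = -5 - 5 w$)
$A = -20$ ($A = 4 - 24 = -20$)
$p = 35 + \sqrt{22}$ ($p = \sqrt{22} + 35 = 35 + \sqrt{22} \approx 39.69$)
$\left(\frac{A}{b{\left(F{\left(-3 \right)},-3 \right)}} - \frac{48}{-17}\right) 153 + p = \left(- \frac{20}{2} - \frac{48}{-17}\right) 153 + \left(35 + \sqrt{22}\right) = \left(\left(-20\right) \frac{1}{2} - - \frac{48}{17}\right) 153 + \left(35 + \sqrt{22}\right) = \left(-10 + \frac{48}{17}\right) 153 + \left(35 + \sqrt{22}\right) = \left(- \frac{122}{17}\right) 153 + \left(35 + \sqrt{22}\right) = -1098 + \left(35 + \sqrt{22}\right) = -1063 + \sqrt{22}$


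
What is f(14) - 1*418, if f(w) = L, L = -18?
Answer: -436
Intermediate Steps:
f(w) = -18
f(14) - 1*418 = -18 - 1*418 = -18 - 418 = -436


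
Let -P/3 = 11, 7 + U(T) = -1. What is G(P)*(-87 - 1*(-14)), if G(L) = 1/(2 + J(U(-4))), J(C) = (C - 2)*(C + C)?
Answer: -73/162 ≈ -0.45062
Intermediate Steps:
U(T) = -8 (U(T) = -7 - 1 = -8)
J(C) = 2*C*(-2 + C) (J(C) = (-2 + C)*(2*C) = 2*C*(-2 + C))
P = -33 (P = -3*11 = -33)
G(L) = 1/162 (G(L) = 1/(2 + 2*(-8)*(-2 - 8)) = 1/(2 + 2*(-8)*(-10)) = 1/(2 + 160) = 1/162)
G(P)*(-87 - 1*(-14)) = (-87 - 1*(-14))/162 = (-87 + 14)/162 = (1/162)*(-73) = -73/162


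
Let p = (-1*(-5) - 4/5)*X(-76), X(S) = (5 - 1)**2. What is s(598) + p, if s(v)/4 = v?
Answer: 12296/5 ≈ 2459.2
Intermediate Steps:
s(v) = 4*v
X(S) = 16 (X(S) = 4**2 = 16)
p = 336/5 (p = (-1*(-5) - 4/5)*16 = (5 - 4*1/5)*16 = (5 - 4/5)*16 = (21/5)*16 = 336/5 ≈ 67.200)
s(598) + p = 4*598 + 336/5 = 2392 + 336/5 = 12296/5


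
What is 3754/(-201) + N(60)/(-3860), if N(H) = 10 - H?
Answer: -1448039/77586 ≈ -18.664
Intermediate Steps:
3754/(-201) + N(60)/(-3860) = 3754/(-201) + (10 - 1*60)/(-3860) = 3754*(-1/201) + (10 - 60)*(-1/3860) = -3754/201 - 50*(-1/3860) = -3754/201 + 5/386 = -1448039/77586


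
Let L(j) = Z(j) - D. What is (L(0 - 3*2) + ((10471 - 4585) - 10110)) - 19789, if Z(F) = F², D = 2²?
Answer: -23981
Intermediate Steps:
D = 4
L(j) = -4 + j² (L(j) = j² - 1*4 = j² - 4 = -4 + j²)
(L(0 - 3*2) + ((10471 - 4585) - 10110)) - 19789 = ((-4 + (0 - 3*2)²) + ((10471 - 4585) - 10110)) - 19789 = ((-4 + (0 - 6)²) + (5886 - 10110)) - 19789 = ((-4 + (-6)²) - 4224) - 19789 = ((-4 + 36) - 4224) - 19789 = (32 - 4224) - 19789 = -4192 - 19789 = -23981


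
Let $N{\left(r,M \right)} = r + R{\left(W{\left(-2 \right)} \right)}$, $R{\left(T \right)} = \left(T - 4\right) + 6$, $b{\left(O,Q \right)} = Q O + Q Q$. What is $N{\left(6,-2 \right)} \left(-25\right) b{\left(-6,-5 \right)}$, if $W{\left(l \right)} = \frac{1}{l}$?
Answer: $- \frac{20625}{2} \approx -10313.0$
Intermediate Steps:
$b{\left(O,Q \right)} = Q^{2} + O Q$ ($b{\left(O,Q \right)} = O Q + Q^{2} = Q^{2} + O Q$)
$R{\left(T \right)} = 2 + T$ ($R{\left(T \right)} = \left(-4 + T\right) + 6 = 2 + T$)
$N{\left(r,M \right)} = \frac{3}{2} + r$ ($N{\left(r,M \right)} = r + \left(2 + \frac{1}{-2}\right) = r + \left(2 - \frac{1}{2}\right) = r + \frac{3}{2} = \frac{3}{2} + r$)
$N{\left(6,-2 \right)} \left(-25\right) b{\left(-6,-5 \right)} = \left(\frac{3}{2} + 6\right) \left(-25\right) \left(- 5 \left(-6 - 5\right)\right) = \frac{15}{2} \left(-25\right) \left(\left(-5\right) \left(-11\right)\right) = \left(- \frac{375}{2}\right) 55 = - \frac{20625}{2}$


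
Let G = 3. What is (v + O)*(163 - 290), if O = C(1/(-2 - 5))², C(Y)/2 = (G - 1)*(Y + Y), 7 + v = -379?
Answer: 2393950/49 ≈ 48856.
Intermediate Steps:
v = -386 (v = -7 - 379 = -386)
C(Y) = 8*Y (C(Y) = 2*((3 - 1)*(Y + Y)) = 2*(2*(2*Y)) = 2*(4*Y) = 8*Y)
O = 64/49 (O = (8/(-2 - 5))² = (8/(-7))² = (8*(-⅐))² = (-8/7)² = 64/49 ≈ 1.3061)
(v + O)*(163 - 290) = (-386 + 64/49)*(163 - 290) = -18850/49*(-127) = 2393950/49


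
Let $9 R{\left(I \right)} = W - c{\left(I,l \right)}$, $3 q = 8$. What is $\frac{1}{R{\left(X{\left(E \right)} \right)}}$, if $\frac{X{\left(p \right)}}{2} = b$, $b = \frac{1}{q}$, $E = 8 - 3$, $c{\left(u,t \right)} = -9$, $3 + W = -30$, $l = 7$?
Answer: $- \frac{3}{8} \approx -0.375$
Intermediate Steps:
$W = -33$ ($W = -3 - 30 = -33$)
$q = \frac{8}{3}$ ($q = \frac{1}{3} \cdot 8 = \frac{8}{3} \approx 2.6667$)
$E = 5$ ($E = 8 - 3 = 5$)
$b = \frac{3}{8}$ ($b = \frac{1}{\frac{8}{3}} = \frac{3}{8} \approx 0.375$)
$X{\left(p \right)} = \frac{3}{4}$ ($X{\left(p \right)} = 2 \cdot \frac{3}{8} = \frac{3}{4}$)
$R{\left(I \right)} = - \frac{8}{3}$ ($R{\left(I \right)} = \frac{-33 - -9}{9} = \frac{-33 + 9}{9} = \frac{1}{9} \left(-24\right) = - \frac{8}{3}$)
$\frac{1}{R{\left(X{\left(E \right)} \right)}} = \frac{1}{- \frac{8}{3}} = - \frac{3}{8}$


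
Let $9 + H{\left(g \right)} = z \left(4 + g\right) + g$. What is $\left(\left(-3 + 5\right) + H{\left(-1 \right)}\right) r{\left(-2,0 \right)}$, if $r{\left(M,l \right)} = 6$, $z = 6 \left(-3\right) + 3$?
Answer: $-318$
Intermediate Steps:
$z = -15$ ($z = -18 + 3 = -15$)
$H{\left(g \right)} = -69 - 14 g$ ($H{\left(g \right)} = -9 + \left(- 15 \left(4 + g\right) + g\right) = -9 - \left(60 + 14 g\right) = -69 - 14 g$)
$\left(\left(-3 + 5\right) + H{\left(-1 \right)}\right) r{\left(-2,0 \right)} = \left(\left(-3 + 5\right) - 55\right) 6 = \left(2 + \left(-69 + 14\right)\right) 6 = \left(2 - 55\right) 6 = \left(-53\right) 6 = -318$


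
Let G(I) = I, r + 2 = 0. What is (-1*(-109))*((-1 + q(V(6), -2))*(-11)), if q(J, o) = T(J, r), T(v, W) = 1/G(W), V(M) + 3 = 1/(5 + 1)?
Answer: 3597/2 ≈ 1798.5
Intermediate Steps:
r = -2 (r = -2 + 0 = -2)
V(M) = -17/6 (V(M) = -3 + 1/(5 + 1) = -3 + 1/6 = -17/6)
T(v, W) = 1/W
q(J, o) = -1/2 (q(J, o) = 1/(-2) = -1/2)
(-1*(-109))*((-1 + q(V(6), -2))*(-11)) = (-1*(-109))*((-1 - 1/2)*(-11)) = 109*(-3/2*(-11)) = 109*(33/2) = 3597/2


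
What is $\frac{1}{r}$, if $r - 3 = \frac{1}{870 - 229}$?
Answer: $\frac{641}{1924} \approx 0.33316$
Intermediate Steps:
$r = \frac{1924}{641}$ ($r = 3 + \frac{1}{870 - 229} = 3 + \frac{1}{641} = \frac{1924}{641} \approx 3.0016$)
$\frac{1}{r} = \frac{1}{\frac{1924}{641}} = \frac{641}{1924}$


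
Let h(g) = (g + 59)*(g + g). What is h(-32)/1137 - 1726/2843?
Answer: -2291722/1077497 ≈ -2.1269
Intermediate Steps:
h(g) = 2*g*(59 + g) (h(g) = (59 + g)*(2*g) = 2*g*(59 + g))
h(-32)/1137 - 1726/2843 = (2*(-32)*(59 - 32))/1137 - 1726/2843 = (2*(-32)*27)*(1/1137) - 1726*1/2843 = -1728*1/1137 - 1726/2843 = -576/379 - 1726/2843 = -2291722/1077497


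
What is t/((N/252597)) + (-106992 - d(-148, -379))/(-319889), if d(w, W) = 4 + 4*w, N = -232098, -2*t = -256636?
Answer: -1728075813369917/12374266187 ≈ -1.3965e+5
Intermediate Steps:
t = 128318 (t = -½*(-256636) = 128318)
t/((N/252597)) + (-106992 - d(-148, -379))/(-319889) = 128318/((-232098/252597)) + (-106992 - (4 + 4*(-148)))/(-319889) = 128318/((-232098*1/252597)) + (-106992 - (4 - 592))*(-1/319889) = 128318/(-77366/84199) + (-106992 - 1*(-588))*(-1/319889) = 128318*(-84199/77366) + (-106992 + 588)*(-1/319889) = -5402123641/38683 - 106404*(-1/319889) = -5402123641/38683 + 106404/319889 = -1728075813369917/12374266187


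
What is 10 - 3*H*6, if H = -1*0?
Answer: 10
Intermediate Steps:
H = 0
10 - 3*H*6 = 10 - 0*6 = 10 - 3*0 = 10 + 0 = 10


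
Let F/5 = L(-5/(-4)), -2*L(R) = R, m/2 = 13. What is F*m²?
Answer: -4225/2 ≈ -2112.5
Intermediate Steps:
m = 26 (m = 2*13 = 26)
L(R) = -R/2
F = -25/8 (F = 5*(-(-5)/(2*(-4))) = 5*(-(-5)*(-1)/(2*4)) = 5*(-½*5/4) = 5*(-5/8) = -25/8 ≈ -3.1250)
F*m² = -25/8*26² = -25/8*676 = -4225/2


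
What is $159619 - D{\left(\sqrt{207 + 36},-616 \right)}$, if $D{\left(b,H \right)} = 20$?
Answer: $159599$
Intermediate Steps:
$159619 - D{\left(\sqrt{207 + 36},-616 \right)} = 159619 - 20 = 159599$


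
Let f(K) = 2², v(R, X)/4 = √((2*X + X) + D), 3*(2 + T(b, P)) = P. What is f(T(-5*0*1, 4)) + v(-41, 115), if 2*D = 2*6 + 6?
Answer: 4 + 4*√354 ≈ 79.260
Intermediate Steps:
D = 9 (D = (2*6 + 6)/2 = (12 + 6)/2 = (½)*18 = 9)
T(b, P) = -2 + P/3
v(R, X) = 4*√(9 + 3*X) (v(R, X) = 4*√((2*X + X) + 9) = 4*√(3*X + 9) = 4*√(9 + 3*X))
f(K) = 4
f(T(-5*0*1, 4)) + v(-41, 115) = 4 + 4*√(9 + 3*115) = 4 + 4*√(9 + 345) = 4 + 4*√354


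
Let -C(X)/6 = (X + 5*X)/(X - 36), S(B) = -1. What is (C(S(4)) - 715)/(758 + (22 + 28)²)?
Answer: -26491/120546 ≈ -0.21976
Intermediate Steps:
C(X) = -36*X/(-36 + X) (C(X) = -6*(X + 5*X)/(X - 36) = -6*6*X/(-36 + X) = -36*X/(-36 + X))
(C(S(4)) - 715)/(758 + (22 + 28)²) = (-36*(-1)/(-36 - 1) - 715)/(758 + (22 + 28)²) = (-36*(-1)/(-37) - 715)/(758 + 50²) = (-36*(-1)*(-1/37) - 715)/(758 + 2500) = (-36/37 - 715)/3258 = -26491/37*1/3258 = -26491/120546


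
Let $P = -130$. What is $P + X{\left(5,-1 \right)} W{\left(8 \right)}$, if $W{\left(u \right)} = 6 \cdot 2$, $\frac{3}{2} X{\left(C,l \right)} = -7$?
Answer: $-186$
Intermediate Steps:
$X{\left(C,l \right)} = - \frac{14}{3}$ ($X{\left(C,l \right)} = \frac{2}{3} \left(-7\right) = - \frac{14}{3}$)
$W{\left(u \right)} = 12$
$P + X{\left(5,-1 \right)} W{\left(8 \right)} = -130 - 56 = -186$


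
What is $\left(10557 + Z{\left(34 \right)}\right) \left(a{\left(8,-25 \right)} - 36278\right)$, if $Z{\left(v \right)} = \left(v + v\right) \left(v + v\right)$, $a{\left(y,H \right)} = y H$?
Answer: $-553772518$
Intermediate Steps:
$a{\left(y,H \right)} = H y$
$Z{\left(v \right)} = 4 v^{2}$ ($Z{\left(v \right)} = 2 v 2 v = 4 v^{2}$)
$\left(10557 + Z{\left(34 \right)}\right) \left(a{\left(8,-25 \right)} - 36278\right) = \left(10557 + 4 \cdot 34^{2}\right) \left(\left(-25\right) 8 - 36278\right) = \left(10557 + 4 \cdot 1156\right) \left(-200 - 36278\right) = \left(10557 + 4624\right) \left(-36478\right) = 15181 \left(-36478\right) = -553772518$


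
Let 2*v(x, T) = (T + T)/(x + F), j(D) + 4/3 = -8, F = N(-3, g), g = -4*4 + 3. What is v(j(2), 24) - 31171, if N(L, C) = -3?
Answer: -1153399/37 ≈ -31173.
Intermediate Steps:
g = -13 (g = -16 + 3 = -13)
F = -3
j(D) = -28/3 (j(D) = -4/3 - 8 = -28/3)
v(x, T) = T/(-3 + x) (v(x, T) = ((T + T)/(x - 3))/2 = ((2*T)/(-3 + x))/2 = (2*T/(-3 + x))/2 = T/(-3 + x))
v(j(2), 24) - 31171 = 24/(-3 - 28/3) - 31171 = 24/(-37/3) - 31171 = 24*(-3/37) - 31171 = -72/37 - 31171 = -1153399/37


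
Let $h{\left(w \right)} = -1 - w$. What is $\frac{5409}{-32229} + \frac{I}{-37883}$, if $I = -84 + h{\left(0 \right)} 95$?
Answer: $- \frac{22126684}{135659023} \approx -0.16311$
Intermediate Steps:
$I = -179$ ($I = -84 + \left(-1 - 0\right) 95 = -84 + \left(-1 + 0\right) 95 = -84 - 95 = -179$)
$\frac{5409}{-32229} + \frac{I}{-37883} = \frac{5409}{-32229} - \frac{179}{-37883} = 5409 \left(- \frac{1}{32229}\right) - - \frac{179}{37883} = - \frac{601}{3581} + \frac{179}{37883} = - \frac{22126684}{135659023}$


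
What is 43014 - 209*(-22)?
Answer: 47612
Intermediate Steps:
43014 - 209*(-22) = 43014 - 1*(-4598) = 43014 + 4598 = 47612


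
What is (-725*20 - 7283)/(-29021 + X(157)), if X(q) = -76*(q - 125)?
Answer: 21783/31453 ≈ 0.69256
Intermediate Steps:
X(q) = 9500 - 76*q (X(q) = -76*(-125 + q) = 9500 - 76*q)
(-725*20 - 7283)/(-29021 + X(157)) = (-725*20 - 7283)/(-29021 + (9500 - 76*157)) = (-14500 - 7283)/(-29021 + (9500 - 11932)) = -21783/(-29021 - 2432) = -21783/(-31453) = -21783*(-1/31453) = 21783/31453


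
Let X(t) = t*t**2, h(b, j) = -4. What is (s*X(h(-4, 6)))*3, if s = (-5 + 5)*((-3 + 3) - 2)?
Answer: 0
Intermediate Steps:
X(t) = t**3
s = 0 (s = 0*(0 - 2) = 0*(-2) = 0)
(s*X(h(-4, 6)))*3 = (0*(-4)**3)*3 = (0*(-64))*3 = 0*3 = 0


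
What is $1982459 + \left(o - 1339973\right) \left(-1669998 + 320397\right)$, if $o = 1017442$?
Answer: $435290142590$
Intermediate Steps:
$1982459 + \left(o - 1339973\right) \left(-1669998 + 320397\right) = 1982459 + \left(1017442 - 1339973\right) \left(-1669998 + 320397\right) = 1982459 - -435288160131 = 1982459 + 435288160131 = 435290142590$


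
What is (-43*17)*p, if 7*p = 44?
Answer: -32164/7 ≈ -4594.9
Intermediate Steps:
p = 44/7 (p = (1/7)*44 = 44/7 ≈ 6.2857)
(-43*17)*p = -43*17*(44/7) = -731*44/7 = -32164/7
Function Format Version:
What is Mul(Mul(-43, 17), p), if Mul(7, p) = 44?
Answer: Rational(-32164, 7) ≈ -4594.9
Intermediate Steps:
p = Rational(44, 7) (p = Mul(Rational(1, 7), 44) = Rational(44, 7) ≈ 6.2857)
Mul(Mul(-43, 17), p) = Mul(Mul(-43, 17), Rational(44, 7)) = Mul(-731, Rational(44, 7)) = Rational(-32164, 7)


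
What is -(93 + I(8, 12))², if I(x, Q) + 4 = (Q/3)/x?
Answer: -32041/4 ≈ -8010.3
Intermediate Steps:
I(x, Q) = -4 + Q/(3*x) (I(x, Q) = -4 + (Q/3)/x = -4 + Q/(3*x))
-(93 + I(8, 12))² = -(93 + (-4 + (⅓)*12/8))² = -(93 + (-4 + (⅓)*12*(⅛)))² = -(93 + (-4 + ½))² = -(93 - 7/2)² = -(179/2)² = -1*32041/4 = -32041/4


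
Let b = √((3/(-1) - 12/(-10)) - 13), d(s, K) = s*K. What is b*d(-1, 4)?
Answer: -4*I*√370/5 ≈ -15.388*I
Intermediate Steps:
d(s, K) = K*s
b = I*√370/5 (b = √((3*(-1) - 12*(-⅒)) - 13) = √((-3 + 6/5) - 13) = √(-9/5 - 13) = √(-74/5) = I*√370/5 ≈ 3.8471*I)
b*d(-1, 4) = (I*√370/5)*(4*(-1)) = (I*√370/5)*(-4) = -4*I*√370/5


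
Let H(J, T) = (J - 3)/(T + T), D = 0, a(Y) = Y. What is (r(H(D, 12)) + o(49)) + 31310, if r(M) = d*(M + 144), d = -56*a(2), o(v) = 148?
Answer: 15344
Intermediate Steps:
H(J, T) = (-3 + J)/(2*T) (H(J, T) = (-3 + J)/((2*T)) = (-3 + J)*(1/(2*T)) = (-3 + J)/(2*T))
d = -112 (d = -56*2 = -112)
r(M) = -16128 - 112*M (r(M) = -112*(M + 144) = -112*(144 + M) = -16128 - 112*M)
(r(H(D, 12)) + o(49)) + 31310 = ((-16128 - 56*(-3 + 0)/12) + 148) + 31310 = ((-16128 - 56*(-3)/12) + 148) + 31310 = ((-16128 - 112*(-⅛)) + 148) + 31310 = ((-16128 + 14) + 148) + 31310 = (-16114 + 148) + 31310 = -15966 + 31310 = 15344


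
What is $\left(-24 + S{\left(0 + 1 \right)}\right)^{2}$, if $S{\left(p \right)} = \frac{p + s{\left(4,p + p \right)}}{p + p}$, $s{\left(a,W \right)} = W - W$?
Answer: $\frac{2209}{4} \approx 552.25$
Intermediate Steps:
$s{\left(a,W \right)} = 0$
$S{\left(p \right)} = \frac{1}{2}$ ($S{\left(p \right)} = \frac{p + 0}{p + p} = \frac{p}{2 p} = p \frac{1}{2 p} = \frac{1}{2}$)
$\left(-24 + S{\left(0 + 1 \right)}\right)^{2} = \left(-24 + \frac{1}{2}\right)^{2} = \left(- \frac{47}{2}\right)^{2} = \frac{2209}{4}$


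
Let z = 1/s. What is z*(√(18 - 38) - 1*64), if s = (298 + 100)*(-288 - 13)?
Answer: 32/59899 - I*√5/59899 ≈ 0.00053423 - 3.7331e-5*I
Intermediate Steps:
s = -119798 (s = 398*(-301) = -119798)
z = -1/119798 (z = 1/(-119798) = -1/119798 ≈ -8.3474e-6)
z*(√(18 - 38) - 1*64) = -(√(18 - 38) - 1*64)/119798 = -(√(-20) - 64)/119798 = -(2*I*√5 - 64)/119798 = -(-64 + 2*I*√5)/119798 = 32/59899 - I*√5/59899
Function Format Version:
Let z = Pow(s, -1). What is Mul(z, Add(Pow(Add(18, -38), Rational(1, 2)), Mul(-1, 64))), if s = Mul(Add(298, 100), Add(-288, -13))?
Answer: Add(Rational(32, 59899), Mul(Rational(-1, 59899), I, Pow(5, Rational(1, 2)))) ≈ Add(0.00053423, Mul(-3.7331e-5, I))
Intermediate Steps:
s = -119798 (s = Mul(398, -301) = -119798)
z = Rational(-1, 119798) (z = Pow(-119798, -1) = Rational(-1, 119798) ≈ -8.3474e-6)
Mul(z, Add(Pow(Add(18, -38), Rational(1, 2)), Mul(-1, 64))) = Mul(Rational(-1, 119798), Add(Pow(Add(18, -38), Rational(1, 2)), Mul(-1, 64))) = Mul(Rational(-1, 119798), Add(Pow(-20, Rational(1, 2)), -64)) = Mul(Rational(-1, 119798), Add(Mul(2, I, Pow(5, Rational(1, 2))), -64)) = Mul(Rational(-1, 119798), Add(-64, Mul(2, I, Pow(5, Rational(1, 2))))) = Add(Rational(32, 59899), Mul(Rational(-1, 59899), I, Pow(5, Rational(1, 2))))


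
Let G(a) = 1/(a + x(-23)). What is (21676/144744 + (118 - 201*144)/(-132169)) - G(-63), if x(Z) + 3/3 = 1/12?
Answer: 1406791559057/3668305921878 ≈ 0.38350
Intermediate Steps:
x(Z) = -11/12 (x(Z) = -1 + 1/12 = -11/12)
G(a) = 1/(-11/12 + a) (G(a) = 1/(a - 11/12) = 1/(-11/12 + a))
(21676/144744 + (118 - 201*144)/(-132169)) - G(-63) = (21676/144744 + (118 - 201*144)/(-132169)) - 12/(-11 + 12*(-63)) = (21676*(1/144744) + (118 - 28944)*(-1/132169)) - 12/(-11 - 756) = (5419/36186 - 28826*(-1/132169)) - 12/(-767) = (5419/36186 + 28826/132169) - 12*(-1)/767 = 1759321447/4782667434 - 1*(-12/767) = 1759321447/4782667434 + 12/767 = 1406791559057/3668305921878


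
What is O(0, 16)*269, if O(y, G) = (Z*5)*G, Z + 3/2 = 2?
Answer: 10760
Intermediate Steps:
Z = ½ (Z = -3/2 + 2 = ½ ≈ 0.50000)
O(y, G) = 5*G/2 (O(y, G) = ((½)*5)*G = 5*G/2)
O(0, 16)*269 = ((5/2)*16)*269 = 40*269 = 10760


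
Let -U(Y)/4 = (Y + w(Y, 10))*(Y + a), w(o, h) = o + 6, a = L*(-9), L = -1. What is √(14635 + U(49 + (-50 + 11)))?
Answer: √12659 ≈ 112.51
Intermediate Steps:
a = 9 (a = -1*(-9) = 9)
w(o, h) = 6 + o
U(Y) = -4*(6 + 2*Y)*(9 + Y) (U(Y) = -4*(Y + (6 + Y))*(Y + 9) = -4*(6 + 2*Y)*(9 + Y))
√(14635 + U(49 + (-50 + 11))) = √(14635 + (-216 - 96*(49 + (-50 + 11)) - 8*(49 + (-50 + 11))²)) = √(14635 + (-216 - 96*(49 - 39) - 8*(49 - 39)²)) = √(14635 + (-216 - 96*10 - 8*10²)) = √(14635 + (-216 - 960 - 8*100)) = √(14635 + (-216 - 960 - 800)) = √(14635 - 1976) = √12659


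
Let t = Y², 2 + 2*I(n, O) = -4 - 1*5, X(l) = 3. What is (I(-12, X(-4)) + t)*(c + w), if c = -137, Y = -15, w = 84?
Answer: -23267/2 ≈ -11634.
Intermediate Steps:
I(n, O) = -11/2 (I(n, O) = -1 + (-4 - 1*5)/2 = -1 + (-4 - 5)/2 = -1 + (½)*(-9) = -1 - 9/2 = -11/2)
t = 225 (t = (-15)² = 225)
(I(-12, X(-4)) + t)*(c + w) = (-11/2 + 225)*(-137 + 84) = (439/2)*(-53) = -23267/2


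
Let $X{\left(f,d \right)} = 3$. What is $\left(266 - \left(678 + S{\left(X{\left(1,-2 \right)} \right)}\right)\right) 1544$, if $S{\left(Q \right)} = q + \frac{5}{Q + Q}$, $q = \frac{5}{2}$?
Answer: $- \frac{1923824}{3} \approx -6.4128 \cdot 10^{5}$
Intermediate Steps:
$q = \frac{5}{2}$ ($q = 5 \cdot \frac{1}{2} = \frac{5}{2} \approx 2.5$)
$S{\left(Q \right)} = \frac{5}{2} + \frac{5}{2 Q}$ ($S{\left(Q \right)} = \frac{5}{2} + \frac{5}{Q + Q} = \frac{5}{2} + \frac{5}{2 Q}$)
$\left(266 - \left(678 + S{\left(X{\left(1,-2 \right)} \right)}\right)\right) 1544 = \left(266 - \left(678 + \frac{5 \left(1 + 3\right)}{2 \cdot 3}\right)\right) 1544 = \left(266 - \left(678 + \frac{5}{2} \cdot \frac{1}{3} \cdot 4\right)\right) 1544 = \left(266 - \frac{2044}{3}\right) 1544 = \left(- \frac{1246}{3}\right) 1544 = - \frac{1923824}{3}$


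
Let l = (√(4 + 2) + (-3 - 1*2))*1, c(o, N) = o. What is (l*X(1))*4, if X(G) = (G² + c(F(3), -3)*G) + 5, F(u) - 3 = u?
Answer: -240 + 48*√6 ≈ -122.42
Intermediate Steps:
F(u) = 3 + u
l = -5 + √6 (l = (√6 + (-3 - 2))*1 = (√6 - 5)*1 = (-5 + √6)*1 = -5 + √6 ≈ -2.5505)
X(G) = 5 + G² + 6*G (X(G) = (G² + (3 + 3)*G) + 5 = (G² + 6*G) + 5 = 5 + G² + 6*G)
(l*X(1))*4 = ((-5 + √6)*(5 + 1² + 6*1))*4 = ((-5 + √6)*(5 + 1 + 6))*4 = ((-5 + √6)*12)*4 = (-60 + 12*√6)*4 = -240 + 48*√6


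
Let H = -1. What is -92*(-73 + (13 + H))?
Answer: 5612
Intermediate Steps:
-92*(-73 + (13 + H)) = -92*(-73 + (13 - 1)) = -92*(-73 + 12) = -92*(-61) = 5612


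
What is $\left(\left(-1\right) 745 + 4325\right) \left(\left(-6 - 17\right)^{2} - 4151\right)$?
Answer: $-12966760$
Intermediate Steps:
$\left(\left(-1\right) 745 + 4325\right) \left(\left(-6 - 17\right)^{2} - 4151\right) = \left(-745 + 4325\right) \left(\left(-23\right)^{2} - 4151\right) = 3580 \left(529 - 4151\right) = 3580 \left(-3622\right) = -12966760$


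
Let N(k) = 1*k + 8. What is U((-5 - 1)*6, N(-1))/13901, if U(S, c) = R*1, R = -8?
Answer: -8/13901 ≈ -0.00057550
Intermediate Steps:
N(k) = 8 + k (N(k) = k + 8 = 8 + k)
U(S, c) = -8 (U(S, c) = -8*1 = -8)
U((-5 - 1)*6, N(-1))/13901 = -8/13901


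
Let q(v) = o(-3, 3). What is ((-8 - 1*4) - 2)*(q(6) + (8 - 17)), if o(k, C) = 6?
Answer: 42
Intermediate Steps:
q(v) = 6
((-8 - 1*4) - 2)*(q(6) + (8 - 17)) = ((-8 - 1*4) - 2)*(6 + (8 - 17)) = ((-8 - 4) - 2)*(6 - 9) = (-12 - 2)*(-3) = -14*(-3) = 42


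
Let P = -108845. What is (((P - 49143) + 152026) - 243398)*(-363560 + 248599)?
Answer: 28666674960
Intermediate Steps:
(((P - 49143) + 152026) - 243398)*(-363560 + 248599) = (((-108845 - 49143) + 152026) - 243398)*(-363560 + 248599) = ((-157988 + 152026) - 243398)*(-114961) = (-5962 - 243398)*(-114961) = -249360*(-114961) = 28666674960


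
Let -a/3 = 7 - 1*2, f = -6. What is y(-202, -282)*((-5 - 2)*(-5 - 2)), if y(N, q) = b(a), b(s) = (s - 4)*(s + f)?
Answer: 19551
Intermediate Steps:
a = -15 (a = -3*(7 - 1*2) = -3*(7 - 2) = -3*5 = -15)
b(s) = (-6 + s)*(-4 + s) (b(s) = (s - 4)*(s - 6) = (-4 + s)*(-6 + s) = (-6 + s)*(-4 + s))
y(N, q) = 399 (y(N, q) = 24 + (-15)**2 - 10*(-15) = 24 + 225 + 150 = 399)
y(-202, -282)*((-5 - 2)*(-5 - 2)) = 399*((-5 - 2)*(-5 - 2)) = 399*(-7*(-7)) = 399*49 = 19551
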